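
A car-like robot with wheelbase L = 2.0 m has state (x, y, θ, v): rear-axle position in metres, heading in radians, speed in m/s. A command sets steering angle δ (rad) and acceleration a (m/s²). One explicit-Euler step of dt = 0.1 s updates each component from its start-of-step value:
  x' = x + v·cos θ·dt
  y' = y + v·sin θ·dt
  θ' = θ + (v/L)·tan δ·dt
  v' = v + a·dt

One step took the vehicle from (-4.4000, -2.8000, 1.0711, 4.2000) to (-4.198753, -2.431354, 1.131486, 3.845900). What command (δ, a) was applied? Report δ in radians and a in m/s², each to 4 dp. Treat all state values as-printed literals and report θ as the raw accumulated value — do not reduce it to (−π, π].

δ = 0.2800, a = -3.5410

a = (v'−v)/dt = (-0.354100)/0.1 = -3.5410
Δθ = θ'−θ = 0.060386;  (v·dt/L) = 4.2000·0.1/2.0 = 0.210000
tan δ = Δθ·L/(v·dt) = 0.287552  →  δ = 0.2800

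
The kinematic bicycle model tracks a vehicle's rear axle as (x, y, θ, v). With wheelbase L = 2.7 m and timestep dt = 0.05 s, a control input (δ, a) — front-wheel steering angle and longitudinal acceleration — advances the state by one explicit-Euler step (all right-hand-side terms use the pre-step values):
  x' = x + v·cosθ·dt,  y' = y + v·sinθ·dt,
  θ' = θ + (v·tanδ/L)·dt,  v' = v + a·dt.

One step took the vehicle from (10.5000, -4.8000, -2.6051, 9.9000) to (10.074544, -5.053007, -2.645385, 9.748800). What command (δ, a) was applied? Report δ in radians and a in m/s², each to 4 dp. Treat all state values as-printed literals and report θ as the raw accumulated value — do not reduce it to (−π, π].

a = (v'−v)/dt = (-0.151200)/0.05 = -3.0240
Δθ = θ'−θ = -0.040285;  (v·dt/L) = 9.9000·0.05/2.7 = 0.183333
tan δ = Δθ·L/(v·dt) = -0.219736  →  δ = -0.2163

δ = -0.2163, a = -3.0240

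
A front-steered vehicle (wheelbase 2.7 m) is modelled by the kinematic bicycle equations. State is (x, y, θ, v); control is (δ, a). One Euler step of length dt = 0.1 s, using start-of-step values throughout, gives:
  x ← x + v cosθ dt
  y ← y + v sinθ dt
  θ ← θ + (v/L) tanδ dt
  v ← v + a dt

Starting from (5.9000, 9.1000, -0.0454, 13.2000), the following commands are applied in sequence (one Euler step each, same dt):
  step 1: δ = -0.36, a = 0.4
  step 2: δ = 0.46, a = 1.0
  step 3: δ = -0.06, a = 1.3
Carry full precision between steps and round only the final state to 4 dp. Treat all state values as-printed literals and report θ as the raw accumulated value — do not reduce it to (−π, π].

after step 1 (δ=-0.36, a=0.4): (7.218640, 9.040093, -0.229419, 13.240000)
after step 2 (δ=0.46, a=1.0): (8.507949, 8.738999, 0.013534, 13.340000)
after step 3 (δ=-0.06, a=1.3): (9.841827, 8.757053, -0.016146, 13.470000)

(9.8418, 8.7571, -0.0161, 13.4700)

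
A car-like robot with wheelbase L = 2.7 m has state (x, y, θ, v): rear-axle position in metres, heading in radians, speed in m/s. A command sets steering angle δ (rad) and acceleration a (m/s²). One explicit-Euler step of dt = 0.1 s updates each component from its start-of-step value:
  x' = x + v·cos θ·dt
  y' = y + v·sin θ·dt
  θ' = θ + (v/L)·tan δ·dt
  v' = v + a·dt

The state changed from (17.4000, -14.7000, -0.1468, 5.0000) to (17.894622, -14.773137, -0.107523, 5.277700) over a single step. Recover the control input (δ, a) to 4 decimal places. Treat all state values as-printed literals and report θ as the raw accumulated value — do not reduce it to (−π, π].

δ = 0.2090, a = 2.7770

a = (v'−v)/dt = (0.277700)/0.1 = 2.7770
Δθ = θ'−θ = 0.039277;  (v·dt/L) = 5.0000·0.1/2.7 = 0.185185
tan δ = Δθ·L/(v·dt) = 0.212096  →  δ = 0.2090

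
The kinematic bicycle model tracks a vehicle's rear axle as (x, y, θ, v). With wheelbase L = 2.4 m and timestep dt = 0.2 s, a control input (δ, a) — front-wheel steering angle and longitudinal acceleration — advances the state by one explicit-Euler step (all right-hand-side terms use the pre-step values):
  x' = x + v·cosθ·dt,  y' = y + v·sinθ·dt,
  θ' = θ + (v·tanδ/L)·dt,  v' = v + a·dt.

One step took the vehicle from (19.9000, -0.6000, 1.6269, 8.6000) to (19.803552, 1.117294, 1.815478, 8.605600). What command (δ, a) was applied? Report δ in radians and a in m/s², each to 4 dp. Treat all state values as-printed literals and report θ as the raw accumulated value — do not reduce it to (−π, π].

a = (v'−v)/dt = (0.005600)/0.2 = 0.0280
Δθ = θ'−θ = 0.188578;  (v·dt/L) = 8.6000·0.2/2.4 = 0.716667
tan δ = Δθ·L/(v·dt) = 0.263132  →  δ = 0.2573

δ = 0.2573, a = 0.0280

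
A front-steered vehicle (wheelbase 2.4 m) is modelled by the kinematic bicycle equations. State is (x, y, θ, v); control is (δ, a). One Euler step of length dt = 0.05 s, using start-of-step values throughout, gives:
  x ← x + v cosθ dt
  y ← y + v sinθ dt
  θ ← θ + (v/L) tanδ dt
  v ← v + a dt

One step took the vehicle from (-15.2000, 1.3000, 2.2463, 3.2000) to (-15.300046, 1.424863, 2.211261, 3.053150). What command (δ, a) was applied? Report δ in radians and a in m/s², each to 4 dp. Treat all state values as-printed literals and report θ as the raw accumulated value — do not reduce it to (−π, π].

a = (v'−v)/dt = (-0.146850)/0.05 = -2.9370
Δθ = θ'−θ = -0.035039;  (v·dt/L) = 3.2000·0.05/2.4 = 0.066667
tan δ = Δθ·L/(v·dt) = -0.525585  →  δ = -0.4839

δ = -0.4839, a = -2.9370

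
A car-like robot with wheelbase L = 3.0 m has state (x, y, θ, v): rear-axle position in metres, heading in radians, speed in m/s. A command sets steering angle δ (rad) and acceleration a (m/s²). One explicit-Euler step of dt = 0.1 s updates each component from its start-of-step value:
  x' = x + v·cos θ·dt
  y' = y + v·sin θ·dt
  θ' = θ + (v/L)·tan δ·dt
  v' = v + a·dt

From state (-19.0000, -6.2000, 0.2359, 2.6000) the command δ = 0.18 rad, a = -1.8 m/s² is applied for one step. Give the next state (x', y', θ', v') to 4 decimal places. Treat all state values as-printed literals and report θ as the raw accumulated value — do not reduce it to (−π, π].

x' = -19.0000 + 2.6000·cos(0.2359)·0.1 = -18.7472
y' = -6.2000 + 2.6000·sin(0.2359)·0.1 = -6.1392
θ' = 0.2359 + (2.6000/3.0)·tan(0.18)·0.1 = 0.2517
v' = 2.6000 − 1.8000·0.1 = 2.4200

(-18.7472, -6.1392, 0.2517, 2.4200)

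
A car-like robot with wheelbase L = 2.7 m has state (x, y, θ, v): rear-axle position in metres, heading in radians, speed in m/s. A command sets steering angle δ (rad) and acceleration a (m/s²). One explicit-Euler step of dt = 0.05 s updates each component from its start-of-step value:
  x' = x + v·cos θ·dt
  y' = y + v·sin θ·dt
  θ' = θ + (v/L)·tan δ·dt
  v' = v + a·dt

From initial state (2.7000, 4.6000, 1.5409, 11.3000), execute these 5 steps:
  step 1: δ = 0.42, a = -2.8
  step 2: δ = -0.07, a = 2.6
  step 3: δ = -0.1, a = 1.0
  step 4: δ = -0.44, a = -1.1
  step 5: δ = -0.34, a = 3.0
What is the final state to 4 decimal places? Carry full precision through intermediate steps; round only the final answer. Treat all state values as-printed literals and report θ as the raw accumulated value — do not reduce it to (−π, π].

after step 1 (δ=0.42, a=-2.8): (2.716889, 5.164748, 1.634349, 11.160000)
after step 2 (δ=-0.07, a=2.6): (2.681450, 5.721621, 1.619859, 11.290000)
after step 3 (δ=-0.1, a=1.0): (2.653765, 6.285442, 1.598882, 11.340000)
after step 4 (δ=-0.44, a=-1.1): (2.637843, 6.852218, 1.500018, 11.285000)
after step 5 (δ=-0.34, a=3.0): (2.677746, 7.415055, 1.426093, 11.435000)

(2.6777, 7.4151, 1.4261, 11.4350)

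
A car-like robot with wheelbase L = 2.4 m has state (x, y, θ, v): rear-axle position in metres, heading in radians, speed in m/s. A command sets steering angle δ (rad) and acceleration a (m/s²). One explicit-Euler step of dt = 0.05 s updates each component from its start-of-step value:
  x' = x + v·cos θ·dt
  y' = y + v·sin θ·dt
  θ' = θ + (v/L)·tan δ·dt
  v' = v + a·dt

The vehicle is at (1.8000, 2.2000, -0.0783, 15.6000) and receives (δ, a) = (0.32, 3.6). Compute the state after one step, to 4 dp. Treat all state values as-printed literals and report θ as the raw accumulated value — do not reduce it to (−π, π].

x' = 1.8000 + 15.6000·cos(-0.0783)·0.05 = 2.5776
y' = 2.2000 + 15.6000·sin(-0.0783)·0.05 = 2.1390
θ' = -0.0783 + (15.6000/2.4)·tan(0.32)·0.05 = 0.0294
v' = 15.6000 + 3.6000·0.05 = 15.7800

(2.5776, 2.1390, 0.0294, 15.7800)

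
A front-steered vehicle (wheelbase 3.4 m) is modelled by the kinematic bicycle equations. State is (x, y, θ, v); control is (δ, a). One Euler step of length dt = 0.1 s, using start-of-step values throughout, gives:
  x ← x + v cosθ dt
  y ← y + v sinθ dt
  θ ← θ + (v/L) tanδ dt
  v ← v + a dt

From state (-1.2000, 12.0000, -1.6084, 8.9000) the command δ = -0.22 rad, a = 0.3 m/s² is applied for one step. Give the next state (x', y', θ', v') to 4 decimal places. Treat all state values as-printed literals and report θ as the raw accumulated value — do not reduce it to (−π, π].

x' = -1.2000 + 8.9000·cos(-1.6084)·0.1 = -1.2335
y' = 12.0000 + 8.9000·sin(-1.6084)·0.1 = 11.1106
θ' = -1.6084 + (8.9000/3.4)·tan(-0.22)·0.1 = -1.6669
v' = 8.9000 + 0.3000·0.1 = 8.9300

(-1.2335, 11.1106, -1.6669, 8.9300)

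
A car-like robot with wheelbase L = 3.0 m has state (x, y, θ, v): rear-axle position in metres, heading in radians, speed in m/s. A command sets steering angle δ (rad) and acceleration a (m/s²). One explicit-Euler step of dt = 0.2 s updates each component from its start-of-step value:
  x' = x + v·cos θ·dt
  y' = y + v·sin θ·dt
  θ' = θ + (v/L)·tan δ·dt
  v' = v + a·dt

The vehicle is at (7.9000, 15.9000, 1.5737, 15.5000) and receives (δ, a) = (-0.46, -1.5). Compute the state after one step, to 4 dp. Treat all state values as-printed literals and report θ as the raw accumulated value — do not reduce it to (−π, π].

(7.8910, 19.0000, 1.0617, 15.2000)

x' = 7.9000 + 15.5000·cos(1.5737)·0.2 = 7.8910
y' = 15.9000 + 15.5000·sin(1.5737)·0.2 = 19.0000
θ' = 1.5737 + (15.5000/3.0)·tan(-0.46)·0.2 = 1.0617
v' = 15.5000 − 1.5000·0.2 = 15.2000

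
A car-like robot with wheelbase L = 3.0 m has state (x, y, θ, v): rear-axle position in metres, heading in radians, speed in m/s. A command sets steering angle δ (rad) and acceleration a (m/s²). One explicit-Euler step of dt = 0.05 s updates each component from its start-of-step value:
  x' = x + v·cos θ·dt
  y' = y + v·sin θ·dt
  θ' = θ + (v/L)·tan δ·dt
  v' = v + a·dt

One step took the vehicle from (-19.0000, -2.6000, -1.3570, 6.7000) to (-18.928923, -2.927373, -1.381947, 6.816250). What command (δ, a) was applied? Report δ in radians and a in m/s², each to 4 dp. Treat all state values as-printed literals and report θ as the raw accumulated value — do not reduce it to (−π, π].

a = (v'−v)/dt = (0.116250)/0.05 = 2.3250
Δθ = θ'−θ = -0.024947;  (v·dt/L) = 6.7000·0.05/3.0 = 0.111667
tan δ = Δθ·L/(v·dt) = -0.223406  →  δ = -0.2198

δ = -0.2198, a = 2.3250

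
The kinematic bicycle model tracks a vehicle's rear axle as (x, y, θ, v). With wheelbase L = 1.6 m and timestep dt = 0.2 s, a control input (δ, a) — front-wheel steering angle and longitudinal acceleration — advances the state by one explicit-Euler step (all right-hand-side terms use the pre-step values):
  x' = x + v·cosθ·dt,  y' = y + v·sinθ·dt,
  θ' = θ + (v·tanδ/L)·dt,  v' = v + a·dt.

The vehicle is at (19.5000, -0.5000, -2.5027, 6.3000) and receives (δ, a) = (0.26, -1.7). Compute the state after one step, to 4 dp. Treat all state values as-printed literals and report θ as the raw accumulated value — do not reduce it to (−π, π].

(18.4885, -1.2513, -2.2932, 5.9600)

x' = 19.5000 + 6.3000·cos(-2.5027)·0.2 = 18.4885
y' = -0.5000 + 6.3000·sin(-2.5027)·0.2 = -1.2513
θ' = -2.5027 + (6.3000/1.6)·tan(0.26)·0.2 = -2.2932
v' = 6.3000 − 1.7000·0.2 = 5.9600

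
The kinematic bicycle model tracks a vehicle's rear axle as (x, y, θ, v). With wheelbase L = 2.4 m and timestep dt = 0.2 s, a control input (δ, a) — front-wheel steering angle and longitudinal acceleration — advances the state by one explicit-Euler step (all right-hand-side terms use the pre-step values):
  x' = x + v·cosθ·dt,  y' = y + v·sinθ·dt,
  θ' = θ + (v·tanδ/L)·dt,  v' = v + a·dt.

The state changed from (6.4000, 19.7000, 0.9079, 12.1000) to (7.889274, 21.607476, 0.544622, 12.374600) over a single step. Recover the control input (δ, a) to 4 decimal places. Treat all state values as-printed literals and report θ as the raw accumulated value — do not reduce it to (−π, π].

δ = -0.3458, a = 1.3730

a = (v'−v)/dt = (0.274600)/0.2 = 1.3730
Δθ = θ'−θ = -0.363278;  (v·dt/L) = 12.1000·0.2/2.4 = 1.008333
tan δ = Δθ·L/(v·dt) = -0.360276  →  δ = -0.3458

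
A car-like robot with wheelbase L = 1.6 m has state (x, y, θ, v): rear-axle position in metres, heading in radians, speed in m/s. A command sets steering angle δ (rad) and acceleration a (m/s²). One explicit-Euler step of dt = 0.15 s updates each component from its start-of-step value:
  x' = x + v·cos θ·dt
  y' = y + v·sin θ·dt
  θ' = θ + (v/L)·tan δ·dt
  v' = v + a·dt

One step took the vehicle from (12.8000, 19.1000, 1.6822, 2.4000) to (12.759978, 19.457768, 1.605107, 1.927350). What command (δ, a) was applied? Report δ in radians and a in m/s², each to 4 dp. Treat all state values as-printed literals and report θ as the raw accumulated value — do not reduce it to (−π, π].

δ = -0.3301, a = -3.1510

a = (v'−v)/dt = (-0.472650)/0.15 = -3.1510
Δθ = θ'−θ = -0.077093;  (v·dt/L) = 2.4000·0.15/1.6 = 0.225000
tan δ = Δθ·L/(v·dt) = -0.342636  →  δ = -0.3301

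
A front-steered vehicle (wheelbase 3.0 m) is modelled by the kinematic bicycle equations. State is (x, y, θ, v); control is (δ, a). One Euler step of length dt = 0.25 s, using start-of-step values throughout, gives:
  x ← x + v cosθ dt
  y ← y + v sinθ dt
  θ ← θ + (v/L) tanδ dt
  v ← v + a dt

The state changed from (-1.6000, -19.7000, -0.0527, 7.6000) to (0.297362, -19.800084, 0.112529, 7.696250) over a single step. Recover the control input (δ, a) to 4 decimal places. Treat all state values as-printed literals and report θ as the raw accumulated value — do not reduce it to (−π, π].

a = (v'−v)/dt = (0.096250)/0.25 = 0.3850
Δθ = θ'−θ = 0.165229;  (v·dt/L) = 7.6000·0.25/3.0 = 0.633333
tan δ = Δθ·L/(v·dt) = 0.260888  →  δ = 0.2552

δ = 0.2552, a = 0.3850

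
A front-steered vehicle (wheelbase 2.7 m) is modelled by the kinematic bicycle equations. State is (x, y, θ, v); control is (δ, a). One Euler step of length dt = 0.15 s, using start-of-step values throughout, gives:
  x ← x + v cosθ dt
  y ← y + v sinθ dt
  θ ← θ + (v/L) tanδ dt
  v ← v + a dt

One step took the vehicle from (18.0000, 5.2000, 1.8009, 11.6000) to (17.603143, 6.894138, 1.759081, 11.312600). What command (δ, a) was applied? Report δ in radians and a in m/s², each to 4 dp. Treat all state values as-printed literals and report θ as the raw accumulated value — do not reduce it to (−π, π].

δ = -0.0648, a = -1.9160

a = (v'−v)/dt = (-0.287400)/0.15 = -1.9160
Δθ = θ'−θ = -0.041819;  (v·dt/L) = 11.6000·0.15/2.7 = 0.644444
tan δ = Δθ·L/(v·dt) = -0.064892  →  δ = -0.0648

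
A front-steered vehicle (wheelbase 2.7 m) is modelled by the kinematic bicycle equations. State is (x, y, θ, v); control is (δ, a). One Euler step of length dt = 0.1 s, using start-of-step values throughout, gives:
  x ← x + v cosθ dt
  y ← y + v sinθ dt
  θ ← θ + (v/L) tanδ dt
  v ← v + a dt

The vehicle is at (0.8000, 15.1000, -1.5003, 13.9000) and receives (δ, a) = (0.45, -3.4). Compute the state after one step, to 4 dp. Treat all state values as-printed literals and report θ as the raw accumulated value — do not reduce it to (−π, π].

(0.8979, 13.7135, -1.2516, 13.5600)

x' = 0.8000 + 13.9000·cos(-1.5003)·0.1 = 0.8979
y' = 15.1000 + 13.9000·sin(-1.5003)·0.1 = 13.7135
θ' = -1.5003 + (13.9000/2.7)·tan(0.45)·0.1 = -1.2516
v' = 13.9000 − 3.4000·0.1 = 13.5600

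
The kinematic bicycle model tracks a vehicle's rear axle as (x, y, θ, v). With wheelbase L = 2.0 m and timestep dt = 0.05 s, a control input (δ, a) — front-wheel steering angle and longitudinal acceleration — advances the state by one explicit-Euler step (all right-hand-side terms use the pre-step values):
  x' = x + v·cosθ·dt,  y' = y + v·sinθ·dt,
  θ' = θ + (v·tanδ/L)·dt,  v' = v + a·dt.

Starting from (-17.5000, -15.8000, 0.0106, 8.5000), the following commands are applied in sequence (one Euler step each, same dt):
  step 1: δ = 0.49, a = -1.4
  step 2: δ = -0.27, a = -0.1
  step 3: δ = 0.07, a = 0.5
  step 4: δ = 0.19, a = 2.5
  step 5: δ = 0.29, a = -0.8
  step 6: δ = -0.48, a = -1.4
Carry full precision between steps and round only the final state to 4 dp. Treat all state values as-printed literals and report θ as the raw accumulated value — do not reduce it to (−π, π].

after step 1 (δ=0.49, a=-1.4): (-17.075024, -15.795495, 0.123945, 8.430000)
after step 2 (δ=-0.27, a=-0.1): (-16.656757, -15.743386, 0.065618, 8.425000)
after step 3 (δ=0.07, a=0.5): (-16.236414, -15.715764, 0.080386, 8.450000)
after step 4 (δ=0.19, a=2.5): (-15.815278, -15.681838, 0.121014, 8.575000)
after step 5 (δ=0.29, a=-0.8): (-15.389664, -15.630079, 0.184986, 8.535000)
after step 6 (δ=-0.48, a=-1.4): (-14.970195, -15.551586, 0.073901, 8.465000)

(-14.9702, -15.5516, 0.0739, 8.4650)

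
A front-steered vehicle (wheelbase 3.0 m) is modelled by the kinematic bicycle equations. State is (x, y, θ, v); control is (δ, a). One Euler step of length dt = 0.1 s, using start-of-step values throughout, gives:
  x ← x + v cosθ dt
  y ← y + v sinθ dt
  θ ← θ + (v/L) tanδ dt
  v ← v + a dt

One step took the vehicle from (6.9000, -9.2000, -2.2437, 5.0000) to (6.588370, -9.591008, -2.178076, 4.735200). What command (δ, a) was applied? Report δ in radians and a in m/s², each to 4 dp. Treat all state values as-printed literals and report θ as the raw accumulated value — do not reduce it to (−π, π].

δ = 0.3751, a = -2.6480

a = (v'−v)/dt = (-0.264800)/0.1 = -2.6480
Δθ = θ'−θ = 0.065624;  (v·dt/L) = 5.0000·0.1/3.0 = 0.166667
tan δ = Δθ·L/(v·dt) = 0.393744  →  δ = 0.3751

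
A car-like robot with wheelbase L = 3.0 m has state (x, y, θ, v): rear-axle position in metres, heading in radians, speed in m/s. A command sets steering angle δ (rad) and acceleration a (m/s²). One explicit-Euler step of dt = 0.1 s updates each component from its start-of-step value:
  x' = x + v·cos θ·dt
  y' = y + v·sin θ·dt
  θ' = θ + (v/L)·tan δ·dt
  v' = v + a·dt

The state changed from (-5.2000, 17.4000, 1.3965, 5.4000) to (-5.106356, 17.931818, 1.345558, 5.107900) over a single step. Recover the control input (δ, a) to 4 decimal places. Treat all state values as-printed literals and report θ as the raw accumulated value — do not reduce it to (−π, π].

δ = -0.2758, a = -2.9210

a = (v'−v)/dt = (-0.292100)/0.1 = -2.9210
Δθ = θ'−θ = -0.050942;  (v·dt/L) = 5.4000·0.1/3.0 = 0.180000
tan δ = Δθ·L/(v·dt) = -0.283011  →  δ = -0.2758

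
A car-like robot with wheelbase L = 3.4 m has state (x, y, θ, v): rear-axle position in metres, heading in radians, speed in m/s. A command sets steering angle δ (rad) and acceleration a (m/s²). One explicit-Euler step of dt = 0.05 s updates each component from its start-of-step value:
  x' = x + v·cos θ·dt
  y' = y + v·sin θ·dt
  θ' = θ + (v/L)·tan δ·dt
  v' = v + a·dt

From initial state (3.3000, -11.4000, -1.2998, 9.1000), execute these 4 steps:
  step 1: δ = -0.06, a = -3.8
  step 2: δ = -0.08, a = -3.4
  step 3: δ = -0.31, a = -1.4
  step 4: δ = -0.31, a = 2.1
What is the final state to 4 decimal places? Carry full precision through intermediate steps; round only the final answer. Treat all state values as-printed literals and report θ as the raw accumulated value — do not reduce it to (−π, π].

(3.7377, -13.1156, -1.4004, 8.7750)

after step 1 (δ=-0.06, a=-3.8): (3.421800, -11.838395, -1.307839, 8.910000)
after step 2 (δ=-0.08, a=-3.4): (3.537602, -12.268581, -1.318344, 8.740000)
after step 3 (δ=-0.31, a=-1.4): (3.646755, -12.691729, -1.359515, 8.670000)
after step 4 (δ=-0.31, a=2.1): (3.737666, -13.115589, -1.400357, 8.775000)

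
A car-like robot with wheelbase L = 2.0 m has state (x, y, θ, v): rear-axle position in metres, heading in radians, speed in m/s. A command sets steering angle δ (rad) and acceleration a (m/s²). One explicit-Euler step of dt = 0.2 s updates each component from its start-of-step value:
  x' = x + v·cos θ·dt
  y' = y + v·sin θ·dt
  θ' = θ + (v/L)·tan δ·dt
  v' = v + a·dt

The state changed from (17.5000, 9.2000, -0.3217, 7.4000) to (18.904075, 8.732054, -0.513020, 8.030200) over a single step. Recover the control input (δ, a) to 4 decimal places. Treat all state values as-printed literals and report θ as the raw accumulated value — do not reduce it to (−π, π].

δ = -0.2530, a = 3.1510

a = (v'−v)/dt = (0.630200)/0.2 = 3.1510
Δθ = θ'−θ = -0.191320;  (v·dt/L) = 7.4000·0.2/2.0 = 0.740000
tan δ = Δθ·L/(v·dt) = -0.258541  →  δ = -0.2530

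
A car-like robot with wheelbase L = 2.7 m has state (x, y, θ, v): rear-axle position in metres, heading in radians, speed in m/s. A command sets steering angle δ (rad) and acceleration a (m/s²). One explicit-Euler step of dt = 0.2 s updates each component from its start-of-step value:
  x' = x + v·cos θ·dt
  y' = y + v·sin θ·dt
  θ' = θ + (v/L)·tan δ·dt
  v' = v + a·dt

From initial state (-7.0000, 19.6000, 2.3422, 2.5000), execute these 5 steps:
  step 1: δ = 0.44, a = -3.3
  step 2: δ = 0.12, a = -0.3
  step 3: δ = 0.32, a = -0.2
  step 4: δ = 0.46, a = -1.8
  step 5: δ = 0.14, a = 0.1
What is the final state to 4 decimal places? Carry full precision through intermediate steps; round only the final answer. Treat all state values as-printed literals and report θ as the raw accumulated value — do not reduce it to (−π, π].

after step 1 (δ=0.44, a=-3.3): (-7.348571, 19.958466, 2.429382, 1.840000)
after step 2 (δ=0.12, a=-0.3): (-7.627117, 20.198958, 2.445816, 1.780000)
after step 3 (δ=0.32, a=-0.2): (-7.900367, 20.427147, 2.489510, 1.740000)
after step 4 (δ=0.46, a=-1.8): (-8.176965, 20.638328, 2.553368, 1.380000)
after step 5 (δ=0.14, a=0.1): (-8.406577, 20.791477, 2.567774, 1.400000)

(-8.4066, 20.7915, 2.5678, 1.4000)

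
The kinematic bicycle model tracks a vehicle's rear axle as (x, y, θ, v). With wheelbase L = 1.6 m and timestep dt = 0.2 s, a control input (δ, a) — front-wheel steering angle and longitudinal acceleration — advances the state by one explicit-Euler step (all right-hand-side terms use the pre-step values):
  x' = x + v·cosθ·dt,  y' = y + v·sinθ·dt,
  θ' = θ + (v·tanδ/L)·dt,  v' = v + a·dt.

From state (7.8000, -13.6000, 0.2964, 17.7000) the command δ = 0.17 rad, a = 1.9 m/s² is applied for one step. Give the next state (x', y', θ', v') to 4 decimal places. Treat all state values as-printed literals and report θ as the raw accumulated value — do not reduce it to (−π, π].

x' = 7.8000 + 17.7000·cos(0.2964)·0.2 = 11.1856
y' = -13.6000 + 17.7000·sin(0.2964)·0.2 = -12.5660
θ' = 0.2964 + (17.7000/1.6)·tan(0.17)·0.2 = 0.6762
v' = 17.7000 + 1.9000·0.2 = 18.0800

(11.1856, -12.5660, 0.6762, 18.0800)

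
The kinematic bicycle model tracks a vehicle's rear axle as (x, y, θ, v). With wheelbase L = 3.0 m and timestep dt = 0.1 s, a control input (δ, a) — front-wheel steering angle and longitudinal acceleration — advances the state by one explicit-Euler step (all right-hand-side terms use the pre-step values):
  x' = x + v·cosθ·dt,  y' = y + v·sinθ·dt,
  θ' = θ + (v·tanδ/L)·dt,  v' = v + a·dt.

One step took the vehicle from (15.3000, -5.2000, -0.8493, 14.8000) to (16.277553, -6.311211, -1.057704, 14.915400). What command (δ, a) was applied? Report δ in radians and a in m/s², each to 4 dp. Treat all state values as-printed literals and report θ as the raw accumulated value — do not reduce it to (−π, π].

δ = -0.3997, a = 1.1540

a = (v'−v)/dt = (0.115400)/0.1 = 1.1540
Δθ = θ'−θ = -0.208404;  (v·dt/L) = 14.8000·0.1/3.0 = 0.493333
tan δ = Δθ·L/(v·dt) = -0.422441  →  δ = -0.3997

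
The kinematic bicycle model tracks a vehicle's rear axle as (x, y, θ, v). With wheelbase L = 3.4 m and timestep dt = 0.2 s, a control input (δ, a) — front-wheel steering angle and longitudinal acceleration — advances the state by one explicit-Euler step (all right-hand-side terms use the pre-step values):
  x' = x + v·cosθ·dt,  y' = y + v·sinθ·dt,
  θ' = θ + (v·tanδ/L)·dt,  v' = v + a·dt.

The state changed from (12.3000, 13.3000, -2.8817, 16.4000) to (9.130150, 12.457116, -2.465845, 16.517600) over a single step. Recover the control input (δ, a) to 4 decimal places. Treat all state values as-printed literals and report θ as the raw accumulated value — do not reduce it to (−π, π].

δ = 0.4070, a = 0.5880

a = (v'−v)/dt = (0.117600)/0.2 = 0.5880
Δθ = θ'−θ = 0.415855;  (v·dt/L) = 16.4000·0.2/3.4 = 0.964706
tan δ = Δθ·L/(v·dt) = 0.431069  →  δ = 0.4070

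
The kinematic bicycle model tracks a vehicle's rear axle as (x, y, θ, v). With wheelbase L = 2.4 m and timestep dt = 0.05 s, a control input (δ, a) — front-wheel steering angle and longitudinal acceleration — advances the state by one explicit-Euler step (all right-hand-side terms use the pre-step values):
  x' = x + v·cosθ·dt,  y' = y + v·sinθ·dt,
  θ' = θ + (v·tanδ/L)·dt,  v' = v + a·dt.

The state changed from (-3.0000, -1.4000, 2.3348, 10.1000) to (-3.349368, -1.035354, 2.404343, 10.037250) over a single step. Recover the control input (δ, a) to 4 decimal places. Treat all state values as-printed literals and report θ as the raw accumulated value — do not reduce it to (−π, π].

a = (v'−v)/dt = (-0.062750)/0.05 = -1.2550
Δθ = θ'−θ = 0.069543;  (v·dt/L) = 10.1000·0.05/2.4 = 0.210417
tan δ = Δθ·L/(v·dt) = 0.330501  →  δ = 0.3192

δ = 0.3192, a = -1.2550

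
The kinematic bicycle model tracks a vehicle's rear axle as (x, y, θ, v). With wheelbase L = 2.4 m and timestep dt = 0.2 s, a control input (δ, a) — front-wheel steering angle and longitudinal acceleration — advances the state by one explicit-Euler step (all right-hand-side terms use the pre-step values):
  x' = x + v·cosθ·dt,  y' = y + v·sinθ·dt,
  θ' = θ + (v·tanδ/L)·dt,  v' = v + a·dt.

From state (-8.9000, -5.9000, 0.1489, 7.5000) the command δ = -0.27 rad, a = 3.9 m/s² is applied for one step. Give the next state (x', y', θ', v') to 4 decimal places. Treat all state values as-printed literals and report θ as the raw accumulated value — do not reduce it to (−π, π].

(-7.4166, -5.6775, -0.0241, 8.2800)

x' = -8.9000 + 7.5000·cos(0.1489)·0.2 = -7.4166
y' = -5.9000 + 7.5000·sin(0.1489)·0.2 = -5.6775
θ' = 0.1489 + (7.5000/2.4)·tan(-0.27)·0.2 = -0.0241
v' = 7.5000 + 3.9000·0.2 = 8.2800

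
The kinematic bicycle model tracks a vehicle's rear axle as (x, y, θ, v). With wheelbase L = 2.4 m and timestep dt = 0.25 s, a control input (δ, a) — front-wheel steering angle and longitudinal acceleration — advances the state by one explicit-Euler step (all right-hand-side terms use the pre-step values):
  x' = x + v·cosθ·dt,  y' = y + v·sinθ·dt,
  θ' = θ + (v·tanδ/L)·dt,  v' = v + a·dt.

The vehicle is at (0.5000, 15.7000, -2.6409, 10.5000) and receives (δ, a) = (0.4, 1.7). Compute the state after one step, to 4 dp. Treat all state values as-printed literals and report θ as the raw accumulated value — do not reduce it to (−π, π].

(-1.8028, 14.4399, -2.1785, 10.9250)

x' = 0.5000 + 10.5000·cos(-2.6409)·0.25 = -1.8028
y' = 15.7000 + 10.5000·sin(-2.6409)·0.25 = 14.4399
θ' = -2.6409 + (10.5000/2.4)·tan(0.4)·0.25 = -2.1785
v' = 10.5000 + 1.7000·0.25 = 10.9250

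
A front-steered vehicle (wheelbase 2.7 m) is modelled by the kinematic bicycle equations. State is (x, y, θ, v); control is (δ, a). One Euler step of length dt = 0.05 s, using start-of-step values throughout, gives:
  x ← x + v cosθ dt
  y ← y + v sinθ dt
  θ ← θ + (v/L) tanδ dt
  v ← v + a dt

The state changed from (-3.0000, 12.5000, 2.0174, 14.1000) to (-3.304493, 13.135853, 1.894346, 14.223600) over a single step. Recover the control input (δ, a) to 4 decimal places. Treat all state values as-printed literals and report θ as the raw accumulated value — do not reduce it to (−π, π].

δ = -0.4404, a = 2.4720

a = (v'−v)/dt = (0.123600)/0.05 = 2.4720
Δθ = θ'−θ = -0.123054;  (v·dt/L) = 14.1000·0.05/2.7 = 0.261111
tan δ = Δθ·L/(v·dt) = -0.471271  →  δ = -0.4404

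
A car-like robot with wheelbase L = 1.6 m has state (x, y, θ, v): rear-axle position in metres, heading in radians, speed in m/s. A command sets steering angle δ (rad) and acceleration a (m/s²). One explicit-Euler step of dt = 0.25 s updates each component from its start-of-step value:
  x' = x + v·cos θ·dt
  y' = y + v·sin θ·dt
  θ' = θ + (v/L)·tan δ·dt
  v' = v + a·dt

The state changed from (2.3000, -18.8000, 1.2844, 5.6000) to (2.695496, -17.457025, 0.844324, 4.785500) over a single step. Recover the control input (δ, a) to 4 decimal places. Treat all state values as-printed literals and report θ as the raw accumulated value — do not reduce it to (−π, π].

δ = -0.4660, a = -3.2580

a = (v'−v)/dt = (-0.814500)/0.25 = -3.2580
Δθ = θ'−θ = -0.440076;  (v·dt/L) = 5.6000·0.25/1.6 = 0.875000
tan δ = Δθ·L/(v·dt) = -0.502944  →  δ = -0.4660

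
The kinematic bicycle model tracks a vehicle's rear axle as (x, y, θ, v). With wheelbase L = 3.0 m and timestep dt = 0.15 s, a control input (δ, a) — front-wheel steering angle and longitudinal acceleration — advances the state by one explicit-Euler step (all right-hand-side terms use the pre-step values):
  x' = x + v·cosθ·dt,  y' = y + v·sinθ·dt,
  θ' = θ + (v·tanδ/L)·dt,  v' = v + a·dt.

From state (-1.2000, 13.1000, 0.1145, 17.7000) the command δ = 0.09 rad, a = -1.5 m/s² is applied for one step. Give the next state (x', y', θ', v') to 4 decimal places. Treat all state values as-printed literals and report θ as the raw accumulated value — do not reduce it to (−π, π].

x' = -1.2000 + 17.7000·cos(0.1145)·0.15 = 1.4376
y' = 13.1000 + 17.7000·sin(0.1145)·0.15 = 13.4033
θ' = 0.1145 + (17.7000/3.0)·tan(0.09)·0.15 = 0.1944
v' = 17.7000 − 1.5000·0.15 = 17.4750

(1.4376, 13.4033, 0.1944, 17.4750)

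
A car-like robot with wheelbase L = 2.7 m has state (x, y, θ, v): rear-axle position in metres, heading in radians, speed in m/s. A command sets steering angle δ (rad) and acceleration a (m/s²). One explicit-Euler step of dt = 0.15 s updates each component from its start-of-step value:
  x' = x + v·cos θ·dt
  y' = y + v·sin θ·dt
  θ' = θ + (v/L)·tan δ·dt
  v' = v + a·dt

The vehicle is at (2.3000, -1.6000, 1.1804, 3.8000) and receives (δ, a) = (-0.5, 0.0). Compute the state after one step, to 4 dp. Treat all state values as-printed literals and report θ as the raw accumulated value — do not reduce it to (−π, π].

(2.5169, -1.0729, 1.0651, 3.8000)

x' = 2.3000 + 3.8000·cos(1.1804)·0.15 = 2.5169
y' = -1.6000 + 3.8000·sin(1.1804)·0.15 = -1.0729
θ' = 1.1804 + (3.8000/2.7)·tan(-0.5)·0.15 = 1.0651
v' = 3.8000 + 0.0000·0.15 = 3.8000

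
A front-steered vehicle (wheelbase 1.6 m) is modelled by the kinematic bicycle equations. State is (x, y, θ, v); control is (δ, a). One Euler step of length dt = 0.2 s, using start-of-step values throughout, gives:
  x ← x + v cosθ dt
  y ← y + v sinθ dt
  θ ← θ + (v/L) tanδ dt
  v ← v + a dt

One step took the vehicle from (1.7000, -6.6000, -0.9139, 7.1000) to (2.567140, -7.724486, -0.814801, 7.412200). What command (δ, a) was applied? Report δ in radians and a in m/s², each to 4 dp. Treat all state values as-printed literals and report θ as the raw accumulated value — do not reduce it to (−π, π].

δ = 0.1112, a = 1.5610

a = (v'−v)/dt = (0.312200)/0.2 = 1.5610
Δθ = θ'−θ = 0.099099;  (v·dt/L) = 7.1000·0.2/1.6 = 0.887500
tan δ = Δθ·L/(v·dt) = 0.111661  →  δ = 0.1112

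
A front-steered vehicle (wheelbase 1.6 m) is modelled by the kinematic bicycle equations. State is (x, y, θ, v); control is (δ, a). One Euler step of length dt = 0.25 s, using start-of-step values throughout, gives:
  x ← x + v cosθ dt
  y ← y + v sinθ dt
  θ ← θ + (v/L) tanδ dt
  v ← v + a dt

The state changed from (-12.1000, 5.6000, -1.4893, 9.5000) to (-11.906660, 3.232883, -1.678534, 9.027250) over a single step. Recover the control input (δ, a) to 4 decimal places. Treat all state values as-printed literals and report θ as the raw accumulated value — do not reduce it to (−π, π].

a = (v'−v)/dt = (-0.472750)/0.25 = -1.8910
Δθ = θ'−θ = -0.189234;  (v·dt/L) = 9.5000·0.25/1.6 = 1.484375
tan δ = Δθ·L/(v·dt) = -0.127484  →  δ = -0.1268

δ = -0.1268, a = -1.8910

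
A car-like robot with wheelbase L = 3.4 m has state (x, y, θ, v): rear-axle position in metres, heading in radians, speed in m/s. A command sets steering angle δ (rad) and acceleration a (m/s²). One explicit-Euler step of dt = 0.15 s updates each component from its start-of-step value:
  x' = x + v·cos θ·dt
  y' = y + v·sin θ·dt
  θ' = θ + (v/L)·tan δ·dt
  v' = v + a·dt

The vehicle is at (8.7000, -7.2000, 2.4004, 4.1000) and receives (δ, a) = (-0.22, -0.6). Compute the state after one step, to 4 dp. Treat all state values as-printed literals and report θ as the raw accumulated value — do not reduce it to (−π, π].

x' = 8.7000 + 4.1000·cos(2.4004)·0.15 = 8.2463
y' = -7.2000 + 4.1000·sin(2.4004)·0.15 = -6.7848
θ' = 2.4004 + (4.1000/3.4)·tan(-0.22)·0.15 = 2.3600
v' = 4.1000 − 0.6000·0.15 = 4.0100

(8.2463, -6.7848, 2.3600, 4.0100)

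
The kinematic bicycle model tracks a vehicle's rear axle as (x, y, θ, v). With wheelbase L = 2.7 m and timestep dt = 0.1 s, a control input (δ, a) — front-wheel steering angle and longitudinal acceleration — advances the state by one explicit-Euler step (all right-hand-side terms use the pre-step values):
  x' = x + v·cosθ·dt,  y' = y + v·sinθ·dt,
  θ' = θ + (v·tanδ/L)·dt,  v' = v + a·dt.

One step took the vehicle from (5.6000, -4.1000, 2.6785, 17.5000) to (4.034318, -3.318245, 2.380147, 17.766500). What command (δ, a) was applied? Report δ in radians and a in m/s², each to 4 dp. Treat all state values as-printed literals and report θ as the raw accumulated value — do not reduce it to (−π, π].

δ = -0.4314, a = 2.6650

a = (v'−v)/dt = (0.266500)/0.1 = 2.6650
Δθ = θ'−θ = -0.298353;  (v·dt/L) = 17.5000·0.1/2.7 = 0.648148
tan δ = Δθ·L/(v·dt) = -0.460316  →  δ = -0.4314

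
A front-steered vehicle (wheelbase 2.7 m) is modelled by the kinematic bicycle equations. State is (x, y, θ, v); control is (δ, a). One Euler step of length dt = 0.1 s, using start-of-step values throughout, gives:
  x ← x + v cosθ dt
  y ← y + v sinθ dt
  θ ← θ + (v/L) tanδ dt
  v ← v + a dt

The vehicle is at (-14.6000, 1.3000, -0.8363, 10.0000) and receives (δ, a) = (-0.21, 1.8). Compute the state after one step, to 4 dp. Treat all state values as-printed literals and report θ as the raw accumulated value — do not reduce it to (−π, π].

x' = -14.6000 + 10.0000·cos(-0.8363)·0.1 = -13.9298
y' = 1.3000 + 10.0000·sin(-0.8363)·0.1 = 0.5578
θ' = -0.8363 + (10.0000/2.7)·tan(-0.21)·0.1 = -0.9152
v' = 10.0000 + 1.8000·0.1 = 10.1800

(-13.9298, 0.5578, -0.9152, 10.1800)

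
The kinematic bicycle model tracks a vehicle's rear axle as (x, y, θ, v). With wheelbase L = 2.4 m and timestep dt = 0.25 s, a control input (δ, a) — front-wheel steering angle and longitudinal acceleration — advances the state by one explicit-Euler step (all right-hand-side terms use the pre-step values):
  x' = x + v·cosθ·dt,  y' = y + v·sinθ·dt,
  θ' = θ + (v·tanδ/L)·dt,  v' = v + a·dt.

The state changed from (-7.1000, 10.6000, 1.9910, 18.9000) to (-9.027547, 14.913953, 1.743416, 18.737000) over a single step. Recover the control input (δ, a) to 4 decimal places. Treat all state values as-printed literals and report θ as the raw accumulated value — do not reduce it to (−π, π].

a = (v'−v)/dt = (-0.163000)/0.25 = -0.6520
Δθ = θ'−θ = -0.247584;  (v·dt/L) = 18.9000·0.25/2.4 = 1.968750
tan δ = Δθ·L/(v·dt) = -0.125757  →  δ = -0.1251

δ = -0.1251, a = -0.6520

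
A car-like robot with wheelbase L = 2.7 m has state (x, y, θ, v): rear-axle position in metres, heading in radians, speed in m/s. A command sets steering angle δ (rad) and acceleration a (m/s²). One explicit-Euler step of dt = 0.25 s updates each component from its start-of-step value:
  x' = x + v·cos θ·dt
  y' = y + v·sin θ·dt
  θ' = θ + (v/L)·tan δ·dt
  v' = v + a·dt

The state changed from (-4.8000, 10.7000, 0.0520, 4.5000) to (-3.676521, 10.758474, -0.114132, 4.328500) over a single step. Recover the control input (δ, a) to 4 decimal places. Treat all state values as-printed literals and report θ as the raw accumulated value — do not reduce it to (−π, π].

δ = -0.3794, a = -0.6860

a = (v'−v)/dt = (-0.171500)/0.25 = -0.6860
Δθ = θ'−θ = -0.166132;  (v·dt/L) = 4.5000·0.25/2.7 = 0.416667
tan δ = Δθ·L/(v·dt) = -0.398717  →  δ = -0.3794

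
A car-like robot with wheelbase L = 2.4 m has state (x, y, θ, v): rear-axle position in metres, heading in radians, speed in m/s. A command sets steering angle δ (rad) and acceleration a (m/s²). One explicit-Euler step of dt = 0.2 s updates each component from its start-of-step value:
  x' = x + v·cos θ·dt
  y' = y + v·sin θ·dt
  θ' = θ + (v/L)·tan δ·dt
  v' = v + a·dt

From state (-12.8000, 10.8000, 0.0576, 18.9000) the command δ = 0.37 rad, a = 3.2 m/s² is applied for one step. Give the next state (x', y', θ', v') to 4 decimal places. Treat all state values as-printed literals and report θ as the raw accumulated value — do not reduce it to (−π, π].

(-9.0263, 11.0176, 0.6685, 19.5400)

x' = -12.8000 + 18.9000·cos(0.0576)·0.2 = -9.0263
y' = 10.8000 + 18.9000·sin(0.0576)·0.2 = 11.0176
θ' = 0.0576 + (18.9000/2.4)·tan(0.37)·0.2 = 0.6685
v' = 18.9000 + 3.2000·0.2 = 19.5400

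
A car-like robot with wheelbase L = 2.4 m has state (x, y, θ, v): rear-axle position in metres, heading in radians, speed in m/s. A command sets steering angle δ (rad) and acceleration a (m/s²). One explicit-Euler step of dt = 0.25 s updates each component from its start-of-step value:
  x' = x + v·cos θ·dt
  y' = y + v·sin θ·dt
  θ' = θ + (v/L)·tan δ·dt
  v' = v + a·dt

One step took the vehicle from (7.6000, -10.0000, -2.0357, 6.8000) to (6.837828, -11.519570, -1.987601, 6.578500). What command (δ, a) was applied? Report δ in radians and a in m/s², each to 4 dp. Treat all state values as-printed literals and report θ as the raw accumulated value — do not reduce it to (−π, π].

a = (v'−v)/dt = (-0.221500)/0.25 = -0.8860
Δθ = θ'−θ = 0.048099;  (v·dt/L) = 6.8000·0.25/2.4 = 0.708333
tan δ = Δθ·L/(v·dt) = 0.067904  →  δ = 0.0678

δ = 0.0678, a = -0.8860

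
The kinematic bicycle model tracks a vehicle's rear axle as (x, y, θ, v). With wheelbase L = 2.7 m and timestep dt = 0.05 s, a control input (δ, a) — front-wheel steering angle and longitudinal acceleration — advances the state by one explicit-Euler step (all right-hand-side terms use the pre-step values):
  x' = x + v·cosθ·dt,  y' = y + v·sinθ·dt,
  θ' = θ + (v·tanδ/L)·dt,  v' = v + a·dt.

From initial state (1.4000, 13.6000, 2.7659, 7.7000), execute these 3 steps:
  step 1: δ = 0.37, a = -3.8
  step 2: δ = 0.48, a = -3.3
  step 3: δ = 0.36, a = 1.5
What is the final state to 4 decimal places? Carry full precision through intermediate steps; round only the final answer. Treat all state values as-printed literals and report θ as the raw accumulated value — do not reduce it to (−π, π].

after step 1 (δ=0.37, a=-3.8): (1.041852, 13.741263, 2.821206, 7.510000)
after step 2 (δ=0.48, a=-3.3): (0.685460, 13.859520, 2.893610, 7.345000)
after step 3 (δ=0.36, a=1.5): (0.329444, 13.949662, 2.944808, 7.420000)

(0.3294, 13.9497, 2.9448, 7.4200)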